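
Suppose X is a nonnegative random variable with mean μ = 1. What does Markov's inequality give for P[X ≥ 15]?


μ = E[X] = 1, a = 15.
Markov: P[X ≥ 15] ≤ μ/a = (1)/15 = 1/15.
Numerically: ≈ 0.0667.
(Since a = 15 > μ = 1.0000, the bound 1/15 is < 1 and informative.)

P[X ≥ 15] ≤ 1/15 ≈ 0.0667.


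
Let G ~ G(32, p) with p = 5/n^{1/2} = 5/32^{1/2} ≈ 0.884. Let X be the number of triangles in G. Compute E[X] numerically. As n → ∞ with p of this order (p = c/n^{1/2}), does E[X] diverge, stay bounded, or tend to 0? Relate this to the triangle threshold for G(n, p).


Number of potential triangles: C(32, 3) = 4960.
Each occurs with probability p³ ≈ (0.884)³ ≈ 6.90534e-01.
By linearity: E[X] = C(32, 3)·p³ ≈ 4960 · 6.90534e-01 ≈ 3425.048.
Since α = 1/2 < 1, p = c/n^{1/2} ≫ 1/n is above the triangle threshold p ~ 1/n. Asymptotically E[X] ~ (c³/6)·n^{3(1−α)} = (5³/6)·n^{1.5} → ∞; triangles are abundant w.h.p.

E[X] ≈ 3425.048; in regime p = Θ(1/n^{1/2}) E[X] diverges (above the triangle threshold p ~ 1/n).


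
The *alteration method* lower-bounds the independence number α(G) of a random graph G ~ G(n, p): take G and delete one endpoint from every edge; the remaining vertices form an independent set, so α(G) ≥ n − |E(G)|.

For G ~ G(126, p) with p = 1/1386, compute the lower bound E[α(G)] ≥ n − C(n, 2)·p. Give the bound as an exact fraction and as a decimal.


E[|E(G)|] = C(126, 2)·p = 7875 · (1/1386) = 125/22.
E[α(G)] ≥ n − E[|E(G)|] = 126 − 125/22 = 2647/22.
Numerically: ≈ 120.318.
(This is only a lower bound; the true E[α(G)] may be larger.)

E[α(G)] ≥ 2647/22 ≈ 120.318.


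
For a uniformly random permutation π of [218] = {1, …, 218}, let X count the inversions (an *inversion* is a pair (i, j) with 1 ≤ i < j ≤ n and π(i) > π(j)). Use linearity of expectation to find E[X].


Write X = Σ X_I over the C(218, 2) = 23653 pairs i < j, with X_I the indicator of one inversion.
There are 23653 indicators.
For each fixed pair i < j, the values π(i) and π(j) are two distinct elements of {1, …, 218} in uniformly random order; by symmetry P[π(i) > π(j)] = 1/2.
By linearity: E[X] = 23653 · (1/2) = C(218, 2) · (1/2) = 23653/2 = 23653/2 ≈ 11826.50000.

E[X] = 23653/2 = 11826.50000.


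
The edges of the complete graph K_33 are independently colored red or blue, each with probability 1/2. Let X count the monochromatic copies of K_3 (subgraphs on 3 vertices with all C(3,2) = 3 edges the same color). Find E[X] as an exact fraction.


Let X = Σ_S X_S over the C(33, 3) = 5456 subsets S of size 3, where X_S = 1 if the K_3 on S is monochromatic.
For a fixed S, the K_3 on S has C(3, 2) = 3 edges. P[all 3 edges red] = (1/2)^3, and likewise for blue, so P[monochromatic] = 2·(1/2)^3 = 2^{1 − 3} = 1/4.
By linearity: E[X] = C(33, 3) · 2^{1 − 3} = 5456 · 1/4 = 1364.
Numerically: E[X] ≈ 1364.000000.

E[X] = C(33,3)·2^(1−C(3,2)) = 1364 ≈ 1364.000000.


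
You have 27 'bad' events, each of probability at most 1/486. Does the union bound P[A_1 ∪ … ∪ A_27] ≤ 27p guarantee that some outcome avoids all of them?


Union bound: P[∪_{i=1}^{27} A_i] ≤ Σ_i P[A_i] ≤ 27·p = 27·(1/486) = 1/18.
Numerically: 1/18 ≈ 0.05556.
Is 1/18 < 1? YES.
Since P[∪ A_i] ≤ 1/18 < 1, the complement has P[∩ A_i^c] ≥ 1 − 1/18 = 17/18 > 0, so some outcome avoids every A_i.

27·p = 1/18 ≈ 0.05556; existence CERTIFIED by the union bound.


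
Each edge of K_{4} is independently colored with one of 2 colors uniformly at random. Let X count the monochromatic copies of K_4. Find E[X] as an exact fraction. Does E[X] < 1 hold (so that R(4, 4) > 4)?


E[X] = C(4, 4) · 2^{1 − 6} = 1 · 2^{−5} = 1/32.
As a reduced fraction: E[X] = 1/32 ≈ 0.031250.
Is E[X] < 1? YES.
Since E[X] < 1, there exists a 2-coloring of K_{4} with no monochromatic K_4; hence R(4, 4) > 4.

E[X] = 1/32 ≈ 0.031250; E[X] < 1, so R(4, 4) > 4.


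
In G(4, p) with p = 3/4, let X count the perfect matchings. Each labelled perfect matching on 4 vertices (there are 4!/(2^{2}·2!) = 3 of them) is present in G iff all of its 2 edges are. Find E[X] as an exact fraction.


K_4 has 4!/(2^{2}·2!) = 3 labelled perfect matchings.
For each such perfect matching H, let X_H = 1 if all 2 edges of H are present in G. Then P[X_H = 1] = p^{2} = (3/4)^{2} = 9/16.
By linearity: E[X] = Σ_H E[X_H] = 3 · p^{2} = 3 · 9/16 = 27/16.
Numerically: E[X] ≈ 1.69.

E[X] = 3 · (3/4)^{2} = 27/16 ≈ 1.69.


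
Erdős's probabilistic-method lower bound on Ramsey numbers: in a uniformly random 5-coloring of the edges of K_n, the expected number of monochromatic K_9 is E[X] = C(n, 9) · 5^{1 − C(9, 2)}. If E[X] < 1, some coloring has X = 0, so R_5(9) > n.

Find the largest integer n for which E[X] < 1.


We need C(n, 9) · 5^{1 − 36} < 1, i.e. C(n, 9) < 5^{36 − 1} = 2910383045673370361328125.
Check values of n near the boundary:
  n = 2165: C(2165, 9) = 2832220612024886803272630; 2832220612024886803272630 < 2910383045673370361328125? YES
  n = 2166: C(2166, 9) = 2844037944203015677277940; 2844037944203015677277940 < 2910383045673370361328125? YES
  n = 2167: C(2167, 9) = 2855899084841489792706810; 2855899084841489792706810 < 2910383045673370361328125? YES
  n = 2168: C(2168, 9) = 2867804175977929537095120; 2867804175977929537095120 < 2910383045673370361328125? YES
  n = 2169: C(2169, 9) = 2879753360044504243499683; 2879753360044504243499683 < 2910383045673370361328125? YES
  n = 2170: C(2170, 9) = 2891746779868845075610510; 2891746779868845075610510 < 2910383045673370361328125? YES
  n = 2171: C(2171, 9) = 2903784578674959601827205; 2903784578674959601827205 < 2910383045673370361328125? YES
  n = 2172: C(2172, 9) = 2915866900084148060642020; 2915866900084148060642020 < 2910383045673370361328125? NO
  n = 2173: C(2173, 9) = 2927993888115921319674265; 2927993888115921319674265 < 2910383045673370361328125? NO
The largest n with C(n, 9) < 2910383045673370361328125 is n = 2171 (where E[X] = 580756915734991920365441/582076609134674072265625 ≈ 0.9977). Hence R_5(9) > 2171, i.e. R_5(9) ≥ 2172.

Largest n = 2171; hence R_5(9) > 2171.


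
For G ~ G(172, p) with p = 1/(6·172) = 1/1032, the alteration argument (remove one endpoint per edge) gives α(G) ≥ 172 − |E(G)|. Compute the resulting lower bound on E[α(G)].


E[|E(G)|] = C(172, 2)·p = 14706 · (1/1032) = 57/4.
E[α(G)] ≥ n − E[|E(G)|] = 172 − 57/4 = 631/4.
Numerically: ≈ 157.750.
(This is only a lower bound; the true E[α(G)] may be larger.)

E[α(G)] ≥ 631/4 ≈ 157.750.


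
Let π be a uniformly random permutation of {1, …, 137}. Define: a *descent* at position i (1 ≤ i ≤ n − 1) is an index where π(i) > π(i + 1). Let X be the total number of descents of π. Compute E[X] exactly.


Write X = Σ X_I over i = 1, …, 136, with X_I the indicator of one descent.
There are 136 indicators.
For each fixed i, the pair (π(i), π(i+1)) is a uniformly random ordered pair of distinct values from {1, …, 137}; by symmetry P[π(i) > π(i+1)] = 1/2.
By linearity: E[X] = 136 · (1/2) = (137 − 1) · (1/2) = 68 ≈ 68.000000.

E[X] = 68 = 68.000000.


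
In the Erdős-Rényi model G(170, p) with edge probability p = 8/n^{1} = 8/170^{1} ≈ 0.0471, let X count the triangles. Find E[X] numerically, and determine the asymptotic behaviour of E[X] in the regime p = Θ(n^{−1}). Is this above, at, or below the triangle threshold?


Number of potential triangles: C(170, 3) = 804440.
Each occurs with probability p³ ≈ (0.0471)³ ≈ 1.04213e-04.
By linearity: E[X] = C(170, 3)·p³ ≈ 804440 · 1.04213e-04 ≈ 83.833.
Here α = 1, so p = 8/n is exactly at the triangle threshold p ~ 1/n. Asymptotically E[X] → c³/6 = 8³/6 = 256/3 ≈ 85.333, a bounded constant. In this regime the triangle count is asymptotically Poisson(c³/6).

E[X] ≈ 83.833; in regime p = Θ(1/n^{1}) E[X] stays bounded (at the triangle threshold p ~ 1/n).


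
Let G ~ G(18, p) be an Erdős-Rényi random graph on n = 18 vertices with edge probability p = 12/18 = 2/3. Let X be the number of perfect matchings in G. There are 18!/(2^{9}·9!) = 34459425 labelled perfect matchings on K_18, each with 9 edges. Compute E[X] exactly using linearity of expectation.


K_18 has 18!/(2^{9}·9!) = 34459425 labelled perfect matchings.
For each such perfect matching H, let X_H = 1 if all 9 edges of H are present in G. Then P[X_H = 1] = p^{9} = (2/3)^{9} = 512/19683.
By linearity of expectation: E[X] = Σ_H E[X_H] = 34459425 · p^{9} = 34459425 · 512/19683 = 217817600/243.
Numerically: E[X] ≈ 8.96e+05.

E[X] = 34459425 · (2/3)^{9} = 217817600/243 ≈ 8.96e+05.


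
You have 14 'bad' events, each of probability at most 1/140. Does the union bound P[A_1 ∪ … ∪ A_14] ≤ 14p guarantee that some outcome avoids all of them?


Union bound: P[∪_{i=1}^{14} A_i] ≤ Σ_i P[A_i] ≤ 14·p = 14·(1/140) = 1/10.
Numerically: 1/10 ≈ 0.10000.
Is 1/10 < 1? YES.
Since P[∪ A_i] ≤ 1/10 < 1, the complement has P[∩ A_i^c] ≥ 1 − 1/10 = 9/10 > 0, so some outcome avoids every A_i.

14·p = 1/10 ≈ 0.10000; existence CERTIFIED by the union bound.


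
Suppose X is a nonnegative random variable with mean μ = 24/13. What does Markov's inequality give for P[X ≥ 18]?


μ = E[X] = 24/13, a = 18.
Markov: P[X ≥ 18] ≤ μ/a = (24/13)/18 = 4/39.
Numerically: ≈ 0.1026.
(Since a = 18 > μ = 1.8462, the bound 4/39 is < 1 and informative.)

P[X ≥ 18] ≤ 4/39 ≈ 0.1026.


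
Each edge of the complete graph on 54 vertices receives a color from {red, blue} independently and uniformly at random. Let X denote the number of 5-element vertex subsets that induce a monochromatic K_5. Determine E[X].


Let X = Σ_S X_S over the C(54, 5) = 3162510 subsets S of size 5, where X_S = 1 if the K_5 on S is monochromatic.
For a fixed S, the K_5 on S has C(5, 2) = 10 edges. P[all 10 edges red] = (1/2)^10, and likewise for blue, so P[monochromatic] = 2·(1/2)^10 = 2^{1 − 10} = 1/512.
By linearity: E[X] = C(54, 5) · 2^{1 − 10} = 3162510 · 1/512 = 1581255/256.
Numerically: E[X] ≈ 6176.77734.

E[X] = C(54,5)·2^(1−C(5,2)) = 1581255/256 ≈ 6176.77734.


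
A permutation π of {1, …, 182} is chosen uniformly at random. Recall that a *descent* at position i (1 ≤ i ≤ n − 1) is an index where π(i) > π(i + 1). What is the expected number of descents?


Write X = Σ X_I over i = 1, …, 181, with X_I the indicator of one descent.
There are 181 indicators.
For each fixed i, the pair (π(i), π(i+1)) is a uniformly random ordered pair of distinct values from {1, …, 182}; by symmetry P[π(i) > π(i+1)] = 1/2.
By linearity: E[X] = 181 · (1/2) = (182 − 1) · (1/2) = 181/2 ≈ 90.500.

E[X] = 181/2 = 90.500.


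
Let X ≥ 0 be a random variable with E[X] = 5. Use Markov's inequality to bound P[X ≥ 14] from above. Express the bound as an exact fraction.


μ = E[X] = 5, a = 14.
Markov: P[X ≥ 14] ≤ μ/a = (5)/14 = 5/14.
Numerically: ≈ 0.3571.
(Since a = 14 > μ = 5.0000, the bound 5/14 is < 1 and informative.)

P[X ≥ 14] ≤ 5/14 ≈ 0.3571.


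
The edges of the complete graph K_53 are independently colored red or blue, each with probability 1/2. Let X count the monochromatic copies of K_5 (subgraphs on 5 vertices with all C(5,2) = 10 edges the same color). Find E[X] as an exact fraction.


Let X = Σ_S X_S over the C(53, 5) = 2869685 subsets S of size 5, where X_S = 1 if the K_5 on S is monochromatic.
For a fixed S, the K_5 on S has C(5, 2) = 10 edges. P[all 10 edges red] = (1/2)^10, and likewise for blue, so P[monochromatic] = 2·(1/2)^10 = 2^{1 − 10} = 1/512.
By linearity of expectation: E[X] = C(53, 5) · 2^{1 − 10} = 2869685 · 1/512 = 2869685/512.
Numerically: E[X] ≈ 5604.85352.

E[X] = C(53,5)·2^(1−C(5,2)) = 2869685/512 ≈ 5604.85352.


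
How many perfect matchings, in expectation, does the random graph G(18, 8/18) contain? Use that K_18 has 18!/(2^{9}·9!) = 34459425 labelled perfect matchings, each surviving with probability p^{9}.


K_18 has 18!/(2^{9}·9!) = 34459425 labelled perfect matchings.
For each such perfect matching H, let X_H = 1 if all 9 edges of H are present in G. Then P[X_H = 1] = p^{9} = (4/9)^{9} = 262144/387420489.
By linearity of expectation: E[X] = Σ_H E[X_H] = 34459425 · p^{9} = 34459425 · 262144/387420489 = 111522611200/4782969.
Numerically: E[X] ≈ 23317.

E[X] = 34459425 · (4/9)^{9} = 111522611200/4782969 ≈ 23317.


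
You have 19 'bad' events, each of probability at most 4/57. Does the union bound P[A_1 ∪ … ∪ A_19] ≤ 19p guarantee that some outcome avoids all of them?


Union bound: P[∪_{i=1}^{19} A_i] ≤ Σ_i P[A_i] ≤ 19·p = 19·(4/57) = 4/3.
Numerically: 4/3 ≈ 1.333333.
Is 4/3 < 1? NO.
Since the bound 4/3 is ≥ 1, the union bound is uninformative here; it does NOT by itself certify existence.

19·p = 4/3 ≈ 1.333333; existence NOT certified by the union bound.


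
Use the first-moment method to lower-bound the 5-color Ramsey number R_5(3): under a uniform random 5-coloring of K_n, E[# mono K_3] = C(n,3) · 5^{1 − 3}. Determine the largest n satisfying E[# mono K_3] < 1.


We need C(n, 3) · 5^{1 − 3} < 1, i.e. C(n, 3) < 5^{3 − 1} = 25.
Check values of n near the boundary:
  n = 3: C(3, 3) = 1; 1 < 25? YES
  n = 4: C(4, 3) = 4; 4 < 25? YES
  n = 5: C(5, 3) = 10; 10 < 25? YES
  n = 6: C(6, 3) = 20; 20 < 25? YES
  n = 7: C(7, 3) = 35; 35 < 25? NO
The largest n with C(n, 3) < 25 is n = 6 (where E[X] = 4/5 ≈ 0.80000). Hence R_5(3) > 6, i.e. R_5(3) ≥ 7.

Largest n = 6; hence R_5(3) > 6.


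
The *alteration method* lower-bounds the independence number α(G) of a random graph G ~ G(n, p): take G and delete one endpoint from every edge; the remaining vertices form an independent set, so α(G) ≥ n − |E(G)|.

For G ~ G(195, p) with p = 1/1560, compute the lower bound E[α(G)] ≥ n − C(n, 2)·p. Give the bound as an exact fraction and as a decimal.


E[|E(G)|] = C(195, 2)·p = 18915 · (1/1560) = 97/8.
E[α(G)] ≥ n − E[|E(G)|] = 195 − 97/8 = 1463/8.
Numerically: ≈ 182.8750.
(This is only a lower bound; the true E[α(G)] may be larger.)

E[α(G)] ≥ 1463/8 ≈ 182.8750.


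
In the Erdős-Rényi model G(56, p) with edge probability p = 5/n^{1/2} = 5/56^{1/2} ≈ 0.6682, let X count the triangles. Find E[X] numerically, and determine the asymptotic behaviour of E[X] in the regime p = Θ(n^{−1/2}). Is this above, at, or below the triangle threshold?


Number of potential triangles: C(56, 3) = 27720.
Each occurs with probability p³ ≈ (0.6682)³ ≈ 2.982826e-01.
By linearity: E[X] = C(56, 3)·p³ ≈ 27720 · 2.982826e-01 ≈ 8268.3947.
Since α = 1/2 < 1, p = c/n^{1/2} ≫ 1/n is above the triangle threshold p ~ 1/n. Asymptotically E[X] ~ (c³/6)·n^{3(1−α)} = (5³/6)·n^{1.5} → ∞; triangles are abundant w.h.p.

E[X] ≈ 8268.3947; in regime p = Θ(1/n^{1/2}) E[X] diverges (above the triangle threshold p ~ 1/n).


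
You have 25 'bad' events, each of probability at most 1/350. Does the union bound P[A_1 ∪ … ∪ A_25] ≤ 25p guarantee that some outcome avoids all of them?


Union bound: P[∪_{i=1}^{25} A_i] ≤ Σ_i P[A_i] ≤ 25·p = 25·(1/350) = 1/14.
Numerically: 1/14 ≈ 0.071.
Is 1/14 < 1? YES.
Since P[∪ A_i] ≤ 1/14 < 1, the complement has P[∩ A_i^c] ≥ 1 − 1/14 = 13/14 > 0, so some outcome avoids every A_i.

25·p = 1/14 ≈ 0.071; existence CERTIFIED by the union bound.


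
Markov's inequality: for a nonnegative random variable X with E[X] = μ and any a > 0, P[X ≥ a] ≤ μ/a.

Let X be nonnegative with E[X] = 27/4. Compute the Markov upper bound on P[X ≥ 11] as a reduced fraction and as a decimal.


μ = E[X] = 27/4, a = 11.
Markov: P[X ≥ 11] ≤ μ/a = (27/4)/11 = 27/44.
Numerically: ≈ 0.6136.
(Since a = 11 > μ = 6.7500, the bound 27/44 is < 1 and informative.)

P[X ≥ 11] ≤ 27/44 ≈ 0.6136.


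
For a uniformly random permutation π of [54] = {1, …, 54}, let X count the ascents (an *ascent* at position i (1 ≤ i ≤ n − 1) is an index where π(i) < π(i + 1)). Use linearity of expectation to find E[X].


Write X = Σ X_I over i = 1, …, 53, with X_I the indicator of one ascent.
There are 53 indicators.
For each fixed i, the pair (π(i), π(i+1)) is a uniformly random ordered pair of distinct values from {1, …, 54}; by symmetry P[π(i) < π(i+1)] = 1/2.
By linearity: E[X] = 53 · (1/2) = (54 − 1) · (1/2) = 53/2 ≈ 26.5000.

E[X] = 53/2 = 26.5000.


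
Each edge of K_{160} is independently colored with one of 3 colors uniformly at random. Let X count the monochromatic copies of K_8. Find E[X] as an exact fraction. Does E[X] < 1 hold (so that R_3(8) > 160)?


E[X] = C(160, 8) · 3^{1 − 28} = 8917061687820 · 3^{−27} = 8917061687820/7625597484987.
As a reduced fraction: E[X] = 990784631980/847288609443 ≈ 1.1693591.
Is E[X] < 1? NO.
Since E[X] ≥ 1, the first-moment bound is inconclusive at n = 160; it does NOT by itself certify R_3(8) > 160.

E[X] = 990784631980/847288609443 ≈ 1.1693591; E[X] ≥ 1; first-moment method inconclusive here.


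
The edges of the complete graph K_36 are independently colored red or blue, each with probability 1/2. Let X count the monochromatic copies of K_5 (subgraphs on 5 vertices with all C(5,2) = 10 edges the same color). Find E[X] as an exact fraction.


Let X = Σ_S X_S over the C(36, 5) = 376992 subsets S of size 5, where X_S = 1 if the K_5 on S is monochromatic.
For a fixed S, the K_5 on S has C(5, 2) = 10 edges. P[all 10 edges red] = (1/2)^10, and likewise for blue, so P[monochromatic] = 2·(1/2)^10 = 2^{1 − 10} = 1/512.
By linearity: E[X] = C(36, 5) · 2^{1 − 10} = 376992 · 1/512 = 11781/16.
Numerically: E[X] ≈ 736.312.

E[X] = C(36,5)·2^(1−C(5,2)) = 11781/16 ≈ 736.312.


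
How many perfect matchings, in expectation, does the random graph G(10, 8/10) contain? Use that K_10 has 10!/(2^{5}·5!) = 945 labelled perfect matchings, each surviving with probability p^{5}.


K_10 has 10!/(2^{5}·5!) = 945 labelled perfect matchings.
For each such perfect matching H, let X_H = 1 if all 5 edges of H are present in G. Then P[X_H = 1] = p^{5} = (4/5)^{5} = 1024/3125.
Summing the indicators: E[X] = Σ_H E[X_H] = 945 · p^{5} = 945 · 1024/3125 = 193536/625.
Numerically: E[X] ≈ 309.658.

E[X] = 945 · (4/5)^{5} = 193536/625 ≈ 309.658.


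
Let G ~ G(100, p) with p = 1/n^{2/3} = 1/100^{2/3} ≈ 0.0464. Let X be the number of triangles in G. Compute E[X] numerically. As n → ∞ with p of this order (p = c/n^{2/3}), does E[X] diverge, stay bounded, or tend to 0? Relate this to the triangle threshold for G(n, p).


Number of potential triangles: C(100, 3) = 161700.
Each occurs with probability p³ ≈ (0.0464)³ ≈ 1.00000e-04.
By linearity: E[X] = C(100, 3)·p³ ≈ 161700 · 1.00000e-04 ≈ 16.170.
Since α = 2/3 < 1, p = c/n^{2/3} ≫ 1/n is above the triangle threshold p ~ 1/n. Asymptotically E[X] ~ (c³/6)·n^{3(1−α)} = (1³/6)·n^{1} → ∞; triangles are abundant w.h.p.

E[X] ≈ 16.170; in regime p = Θ(1/n^{2/3}) E[X] diverges (above the triangle threshold p ~ 1/n).


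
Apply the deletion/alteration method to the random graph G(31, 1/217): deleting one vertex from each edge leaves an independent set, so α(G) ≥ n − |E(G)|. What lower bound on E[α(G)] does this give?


E[|E(G)|] = C(31, 2)·p = 465 · (1/217) = 15/7.
E[α(G)] ≥ n − E[|E(G)|] = 31 − 15/7 = 202/7.
Numerically: ≈ 28.857143.
(This is only a lower bound; the true E[α(G)] may be larger.)

E[α(G)] ≥ 202/7 ≈ 28.857143.


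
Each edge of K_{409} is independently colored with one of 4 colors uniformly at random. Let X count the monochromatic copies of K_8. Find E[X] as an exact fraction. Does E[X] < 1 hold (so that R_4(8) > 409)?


E[X] = C(409, 8) · 4^{1 − 28} = 18128041135797879 · 4^{−27} = 18128041135797879/18014398509481984.
As a reduced fraction: E[X] = 18128041135797879/18014398509481984 ≈ 1.0063084.
Is E[X] < 1? NO.
Since E[X] ≥ 1, the first-moment bound is inconclusive at n = 409; it does NOT by itself certify R_4(8) > 409.

E[X] = 18128041135797879/18014398509481984 ≈ 1.0063084; E[X] ≥ 1; first-moment method inconclusive here.


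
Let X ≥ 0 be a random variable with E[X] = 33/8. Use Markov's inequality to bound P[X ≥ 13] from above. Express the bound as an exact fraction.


μ = E[X] = 33/8, a = 13.
Markov: P[X ≥ 13] ≤ μ/a = (33/8)/13 = 33/104.
Numerically: ≈ 0.31731.
(Since a = 13 > μ = 4.12500, the bound 33/104 is < 1 and informative.)

P[X ≥ 13] ≤ 33/104 ≈ 0.31731.


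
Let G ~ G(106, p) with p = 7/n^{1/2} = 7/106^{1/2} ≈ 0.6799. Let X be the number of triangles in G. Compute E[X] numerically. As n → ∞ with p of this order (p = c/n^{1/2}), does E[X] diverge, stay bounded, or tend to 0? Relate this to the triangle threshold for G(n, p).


Number of potential triangles: C(106, 3) = 192920.
Each occurs with probability p³ ≈ (0.6799)³ ≈ 3.142934e-01.
By linearity: E[X] = C(106, 3)·p³ ≈ 192920 · 3.142934e-01 ≈ 60633.4912.
Since α = 1/2 < 1, p = c/n^{1/2} ≫ 1/n is above the triangle threshold p ~ 1/n. Asymptotically E[X] ~ (c³/6)·n^{3(1−α)} = (7³/6)·n^{1.5} → ∞; triangles are abundant w.h.p.

E[X] ≈ 60633.4912; in regime p = Θ(1/n^{1/2}) E[X] diverges (above the triangle threshold p ~ 1/n).


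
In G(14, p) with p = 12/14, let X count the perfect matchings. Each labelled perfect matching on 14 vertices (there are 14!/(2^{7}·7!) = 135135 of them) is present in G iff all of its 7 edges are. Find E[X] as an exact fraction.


K_14 has 14!/(2^{7}·7!) = 135135 labelled perfect matchings.
For each such perfect matching H, let X_H = 1 if all 7 edges of H are present in G. Then P[X_H = 1] = p^{7} = (6/7)^{7} = 279936/823543.
By linearity of expectation: E[X] = Σ_H E[X_H] = 135135 · p^{7} = 135135 · 279936/823543 = 5404164480/117649.
Numerically: E[X] ≈ 45934.6.

E[X] = 135135 · (6/7)^{7} = 5404164480/117649 ≈ 45934.6.


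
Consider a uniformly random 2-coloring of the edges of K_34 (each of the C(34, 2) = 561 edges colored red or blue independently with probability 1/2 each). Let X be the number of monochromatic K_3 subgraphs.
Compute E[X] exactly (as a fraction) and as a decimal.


Let X = Σ_S X_S over the C(34, 3) = 5984 subsets S of size 3, where X_S = 1 if the K_3 on S is monochromatic.
For a fixed S, the K_3 on S has C(3, 2) = 3 edges. P[all 3 edges red] = (1/2)^3, and likewise for blue, so P[monochromatic] = 2·(1/2)^3 = 2^{1 − 3} = 1/4.
By linearity of expectation: E[X] = C(34, 3) · 2^{1 − 3} = 5984 · 1/4 = 1496.
Numerically: E[X] ≈ 1496.000.

E[X] = C(34,3)·2^(1−C(3,2)) = 1496 ≈ 1496.000.


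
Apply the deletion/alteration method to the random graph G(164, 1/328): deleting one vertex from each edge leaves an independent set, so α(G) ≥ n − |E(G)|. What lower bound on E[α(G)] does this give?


E[|E(G)|] = C(164, 2)·p = 13366 · (1/328) = 163/4.
E[α(G)] ≥ n − E[|E(G)|] = 164 − 163/4 = 493/4.
Numerically: ≈ 123.25000.
(This is only a lower bound; the true E[α(G)] may be larger.)

E[α(G)] ≥ 493/4 ≈ 123.25000.


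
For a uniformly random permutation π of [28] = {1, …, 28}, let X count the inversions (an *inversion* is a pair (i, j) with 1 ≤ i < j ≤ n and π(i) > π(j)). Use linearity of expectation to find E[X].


Write X = Σ X_I over the C(28, 2) = 378 pairs i < j, with X_I the indicator of one inversion.
There are 378 indicators.
For each fixed pair i < j, the values π(i) and π(j) are two distinct elements of {1, …, 28} in uniformly random order; by symmetry P[π(i) > π(j)] = 1/2.
By linearity: E[X] = 378 · (1/2) = C(28, 2) · (1/2) = 378/2 = 189 ≈ 189.000.

E[X] = 189 = 189.000.


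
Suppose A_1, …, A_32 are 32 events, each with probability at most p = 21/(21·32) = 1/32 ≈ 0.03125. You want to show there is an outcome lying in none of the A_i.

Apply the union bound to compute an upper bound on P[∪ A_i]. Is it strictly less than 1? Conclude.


Union bound: P[∪_{i=1}^{32} A_i] ≤ Σ_i P[A_i] ≤ 32·p = 32·(1/32) = 1.
Numerically: 1 ≈ 1.00000.
Is 1 < 1? NO.
Since the bound 1 is ≥ 1, the union bound is uninformative here; it does NOT by itself certify existence.

32·p = 1 ≈ 1.00000; existence NOT certified by the union bound.


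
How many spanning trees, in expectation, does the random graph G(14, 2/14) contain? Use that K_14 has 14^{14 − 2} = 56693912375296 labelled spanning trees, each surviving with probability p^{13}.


K_14 has 14^{14 − 2} = 56693912375296 labelled spanning trees.
For each such spanning tree H, let X_H = 1 if all 13 edges of H are present in G. Then P[X_H = 1] = p^{13} = (1/7)^{13} = 1/96889010407.
By linearity of expectation: E[X] = Σ_H E[X_H] = 56693912375296 · p^{13} = 56693912375296 · 1/96889010407 = 4096/7.
Numerically: E[X] ≈ 585.

E[X] = 56693912375296 · (1/7)^{13} = 4096/7 ≈ 585.


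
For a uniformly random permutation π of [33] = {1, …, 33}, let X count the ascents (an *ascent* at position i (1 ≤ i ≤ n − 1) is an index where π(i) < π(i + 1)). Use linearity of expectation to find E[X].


Write X = Σ X_I over i = 1, …, 32, with X_I the indicator of one ascent.
There are 32 indicators.
For each fixed i, the pair (π(i), π(i+1)) is a uniformly random ordered pair of distinct values from {1, …, 33}; by symmetry P[π(i) < π(i+1)] = 1/2.
By linearity: E[X] = 32 · (1/2) = (33 − 1) · (1/2) = 16 ≈ 16.000.

E[X] = 16 = 16.000.


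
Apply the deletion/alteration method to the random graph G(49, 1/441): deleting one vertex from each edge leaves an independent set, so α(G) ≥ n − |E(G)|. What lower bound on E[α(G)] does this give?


E[|E(G)|] = C(49, 2)·p = 1176 · (1/441) = 8/3.
E[α(G)] ≥ n − E[|E(G)|] = 49 − 8/3 = 139/3.
Numerically: ≈ 46.333.
(This is only a lower bound; the true E[α(G)] may be larger.)

E[α(G)] ≥ 139/3 ≈ 46.333.


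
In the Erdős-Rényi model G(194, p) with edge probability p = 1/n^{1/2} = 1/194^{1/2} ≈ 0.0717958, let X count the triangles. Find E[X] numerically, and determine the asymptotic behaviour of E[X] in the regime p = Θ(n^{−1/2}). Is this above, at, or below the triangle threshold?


Number of potential triangles: C(194, 3) = 1198144.
Each occurs with probability p³ ≈ (0.0717958)³ ≈ 3.70081525e-04.
By linearity: E[X] = C(194, 3)·p³ ≈ 1198144 · 3.70081525e-04 ≈ 443.410959.
Since α = 1/2 < 1, p = c/n^{1/2} ≫ 1/n is above the triangle threshold p ~ 1/n. Asymptotically E[X] ~ (c³/6)·n^{3(1−α)} = (1³/6)·n^{1.5} → ∞; triangles are abundant w.h.p.

E[X] ≈ 443.410959; in regime p = Θ(1/n^{1/2}) E[X] diverges (above the triangle threshold p ~ 1/n).


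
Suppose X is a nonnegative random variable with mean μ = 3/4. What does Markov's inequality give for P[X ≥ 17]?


μ = E[X] = 3/4, a = 17.
Markov: P[X ≥ 17] ≤ μ/a = (3/4)/17 = 3/68.
Numerically: ≈ 0.04412.
(Since a = 17 > μ = 0.75000, the bound 3/68 is < 1 and informative.)

P[X ≥ 17] ≤ 3/68 ≈ 0.04412.


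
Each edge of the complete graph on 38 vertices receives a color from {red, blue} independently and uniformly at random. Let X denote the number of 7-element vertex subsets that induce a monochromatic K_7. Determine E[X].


Let X = Σ_S X_S over the C(38, 7) = 12620256 subsets S of size 7, where X_S = 1 if the K_7 on S is monochromatic.
For a fixed S, the K_7 on S has C(7, 2) = 21 edges. P[all 21 edges red] = (1/2)^21, and likewise for blue, so P[monochromatic] = 2·(1/2)^21 = 2^{1 − 21} = 1/1048576.
By linearity of expectation: E[X] = C(38, 7) · 2^{1 − 21} = 12620256 · 1/1048576 = 394383/32768.
Numerically: E[X] ≈ 12.03561.

E[X] = C(38,7)·2^(1−C(7,2)) = 394383/32768 ≈ 12.03561.


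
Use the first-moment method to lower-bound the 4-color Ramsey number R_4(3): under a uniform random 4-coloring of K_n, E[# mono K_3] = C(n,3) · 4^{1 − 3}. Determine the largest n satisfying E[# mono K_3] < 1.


We need C(n, 3) · 4^{1 − 3} < 1, i.e. C(n, 3) < 4^{3 − 1} = 16.
Check values of n near the boundary:
  n = 3: C(3, 3) = 1; 1 < 16? YES
  n = 4: C(4, 3) = 4; 4 < 16? YES
  n = 5: C(5, 3) = 10; 10 < 16? YES
  n = 6: C(6, 3) = 20; 20 < 16? NO
The largest n with C(n, 3) < 16 is n = 5 (where E[X] = 5/8 ≈ 0.62500). Hence R_4(3) > 5, i.e. R_4(3) ≥ 6.

Largest n = 5; hence R_4(3) > 5.


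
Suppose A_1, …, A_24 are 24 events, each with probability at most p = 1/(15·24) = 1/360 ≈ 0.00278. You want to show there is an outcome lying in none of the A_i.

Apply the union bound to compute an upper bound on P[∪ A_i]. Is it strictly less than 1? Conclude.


Union bound: P[∪_{i=1}^{24} A_i] ≤ Σ_i P[A_i] ≤ 24·p = 24·(1/360) = 1/15.
Numerically: 1/15 ≈ 0.06667.
Is 1/15 < 1? YES.
Since P[∪ A_i] ≤ 1/15 < 1, the complement has P[∩ A_i^c] ≥ 1 − 1/15 = 14/15 > 0, so some outcome avoids every A_i.

24·p = 1/15 ≈ 0.06667; existence CERTIFIED by the union bound.


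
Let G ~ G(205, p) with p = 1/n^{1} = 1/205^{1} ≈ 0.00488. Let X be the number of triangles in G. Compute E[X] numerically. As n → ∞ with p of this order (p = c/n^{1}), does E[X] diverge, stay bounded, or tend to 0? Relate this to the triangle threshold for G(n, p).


Number of potential triangles: C(205, 3) = 1414910.
Each occurs with probability p³ ≈ (0.00488)³ ≈ 1.16075e-07.
By linearity: E[X] = C(205, 3)·p³ ≈ 1414910 · 1.16075e-07 ≈ 0.164.
Here α = 1, so p = 1/n is exactly at the triangle threshold p ~ 1/n. Asymptotically E[X] → c³/6 = 1³/6 = 1/6 ≈ 0.167, a bounded constant. In this regime the triangle count is asymptotically Poisson(c³/6).

E[X] ≈ 0.164; in regime p = Θ(1/n^{1}) E[X] stays bounded (at the triangle threshold p ~ 1/n).


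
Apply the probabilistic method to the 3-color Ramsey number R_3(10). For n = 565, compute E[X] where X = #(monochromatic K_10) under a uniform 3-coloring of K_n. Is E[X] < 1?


E[X] = C(565, 10) · 3^{1 − 45} = 843210704398024361828 · 3^{−44} = 843210704398024361828/984770902183611232881.
As a reduced fraction: E[X] = 843210704398024361828/984770902183611232881 ≈ 0.85625.
Is E[X] < 1? YES.
Since E[X] < 1, there exists a 3-coloring of K_{565} with no monochromatic K_10; hence R_3(10) > 565.

E[X] = 843210704398024361828/984770902183611232881 ≈ 0.85625; E[X] < 1, so R_3(10) > 565.


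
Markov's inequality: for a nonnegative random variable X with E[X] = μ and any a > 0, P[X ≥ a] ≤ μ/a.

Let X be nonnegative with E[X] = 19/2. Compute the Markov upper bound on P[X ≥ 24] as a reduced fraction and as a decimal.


μ = E[X] = 19/2, a = 24.
Markov: P[X ≥ 24] ≤ μ/a = (19/2)/24 = 19/48.
Numerically: ≈ 0.396.
(Since a = 24 > μ = 9.500, the bound 19/48 is < 1 and informative.)

P[X ≥ 24] ≤ 19/48 ≈ 0.396.


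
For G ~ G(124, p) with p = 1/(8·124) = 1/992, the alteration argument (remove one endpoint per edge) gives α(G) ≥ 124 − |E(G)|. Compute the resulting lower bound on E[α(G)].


E[|E(G)|] = C(124, 2)·p = 7626 · (1/992) = 123/16.
E[α(G)] ≥ n − E[|E(G)|] = 124 − 123/16 = 1861/16.
Numerically: ≈ 116.3125.
(This is only a lower bound; the true E[α(G)] may be larger.)

E[α(G)] ≥ 1861/16 ≈ 116.3125.


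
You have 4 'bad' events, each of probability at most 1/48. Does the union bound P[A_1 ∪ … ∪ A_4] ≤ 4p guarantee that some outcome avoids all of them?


Union bound: P[∪_{i=1}^{4} A_i] ≤ Σ_i P[A_i] ≤ 4·p = 4·(1/48) = 1/12.
Numerically: 1/12 ≈ 0.0833.
Is 1/12 < 1? YES.
Since P[∪ A_i] ≤ 1/12 < 1, the complement has P[∩ A_i^c] ≥ 1 − 1/12 = 11/12 > 0, so some outcome avoids every A_i.

4·p = 1/12 ≈ 0.0833; existence CERTIFIED by the union bound.


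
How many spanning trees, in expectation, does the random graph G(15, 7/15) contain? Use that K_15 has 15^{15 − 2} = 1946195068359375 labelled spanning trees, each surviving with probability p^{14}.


K_15 has 15^{15 − 2} = 1946195068359375 labelled spanning trees.
For each such spanning tree H, let X_H = 1 if all 14 edges of H are present in G. Then P[X_H = 1] = p^{14} = (7/15)^{14} = 678223072849/29192926025390625.
By linearity of expectation: E[X] = Σ_H E[X_H] = 1946195068359375 · p^{14} = 1946195068359375 · 678223072849/29192926025390625 = 678223072849/15.
Numerically: E[X] ≈ 4.5215e+10.

E[X] = 1946195068359375 · (7/15)^{14} = 678223072849/15 ≈ 4.5215e+10.


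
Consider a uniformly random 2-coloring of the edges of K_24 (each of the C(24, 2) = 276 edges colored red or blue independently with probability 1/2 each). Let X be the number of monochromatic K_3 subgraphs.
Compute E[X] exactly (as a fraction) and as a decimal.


Let X = Σ_S X_S over the C(24, 3) = 2024 subsets S of size 3, where X_S = 1 if the K_3 on S is monochromatic.
For a fixed S, the K_3 on S has C(3, 2) = 3 edges. P[all 3 edges red] = (1/2)^3, and likewise for blue, so P[monochromatic] = 2·(1/2)^3 = 2^{1 − 3} = 1/4.
Summing: E[X] = C(24, 3) · 2^{1 − 3} = 2024 · 1/4 = 506.
Numerically: E[X] ≈ 506.00000.

E[X] = C(24,3)·2^(1−C(3,2)) = 506 ≈ 506.00000.


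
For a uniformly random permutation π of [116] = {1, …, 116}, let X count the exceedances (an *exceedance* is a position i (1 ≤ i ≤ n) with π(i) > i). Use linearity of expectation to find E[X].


Write X = Σ_{i=1}^{116} X_i, where X_i = 1_{π(i) > i}.
For each fixed i, π(i) is uniform over {1, …, 116} (marginal of a uniform permutation), so P[π(i) > i] = (n − i)/n. Summing: Σ_{i=1}^{116} (n − i)/n = (0 + 1 + … + 115)/116 = 116(116 − 1)/(2·116) = (116 − 1)/2.
Hence E[X] = Σ_{i=1}^{116} (116 − i)/116 = 115/2 ≈ 57.5000.

E[X] = 115/2 = 57.5000.


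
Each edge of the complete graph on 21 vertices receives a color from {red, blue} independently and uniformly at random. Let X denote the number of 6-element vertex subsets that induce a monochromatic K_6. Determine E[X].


Let X = Σ_S X_S over the C(21, 6) = 54264 subsets S of size 6, where X_S = 1 if the K_6 on S is monochromatic.
For a fixed S, the K_6 on S has C(6, 2) = 15 edges. P[all 15 edges red] = (1/2)^15, and likewise for blue, so P[monochromatic] = 2·(1/2)^15 = 2^{1 − 15} = 1/16384.
Summing: E[X] = C(21, 6) · 2^{1 − 15} = 54264 · 1/16384 = 6783/2048.
Numerically: E[X] ≈ 3.312012.

E[X] = C(21,6)·2^(1−C(6,2)) = 6783/2048 ≈ 3.312012.


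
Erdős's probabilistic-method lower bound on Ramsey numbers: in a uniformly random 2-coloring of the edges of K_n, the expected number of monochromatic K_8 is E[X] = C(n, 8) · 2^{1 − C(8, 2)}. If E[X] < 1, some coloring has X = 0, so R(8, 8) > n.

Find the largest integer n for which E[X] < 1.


We need C(n, 8) · 2^{1 − 28} < 1, i.e. C(n, 8) < 2^{28 − 1} = 134217728.
Check values of n near the boundary:
  n = 37: C(37, 8) = 38608020; 38608020 < 134217728? YES
  n = 38: C(38, 8) = 48903492; 48903492 < 134217728? YES
  n = 39: C(39, 8) = 61523748; 61523748 < 134217728? YES
  n = 40: C(40, 8) = 76904685; 76904685 < 134217728? YES
  n = 41: C(41, 8) = 95548245; 95548245 < 134217728? YES
  n = 42: C(42, 8) = 118030185; 118030185 < 134217728? YES
  n = 43: C(43, 8) = 145008513; 145008513 < 134217728? NO
  n = 44: C(44, 8) = 177232627; 177232627 < 134217728? NO
  n = 45: C(45, 8) = 215553195; 215553195 < 134217728? NO
The largest n with C(n, 8) < 134217728 is n = 42 (where E[X] = 118030185/134217728 ≈ 0.879). Hence R(8, 8) > 42, i.e. R(8, 8) ≥ 43.

Largest n = 42; hence R(8, 8) > 42.


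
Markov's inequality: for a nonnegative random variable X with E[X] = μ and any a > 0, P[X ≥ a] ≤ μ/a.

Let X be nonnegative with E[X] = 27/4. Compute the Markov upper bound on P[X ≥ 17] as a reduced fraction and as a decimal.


μ = E[X] = 27/4, a = 17.
Markov: P[X ≥ 17] ≤ μ/a = (27/4)/17 = 27/68.
Numerically: ≈ 0.397.
(Since a = 17 > μ = 6.750, the bound 27/68 is < 1 and informative.)

P[X ≥ 17] ≤ 27/68 ≈ 0.397.


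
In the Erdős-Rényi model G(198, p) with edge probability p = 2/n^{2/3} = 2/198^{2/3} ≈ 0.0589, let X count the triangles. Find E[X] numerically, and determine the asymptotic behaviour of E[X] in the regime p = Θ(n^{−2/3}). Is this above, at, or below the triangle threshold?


Number of potential triangles: C(198, 3) = 1274196.
Each occurs with probability p³ ≈ (0.0589)³ ≈ 2.04061e-04.
By linearity: E[X] = C(198, 3)·p³ ≈ 1274196 · 2.04061e-04 ≈ 260.013.
Since α = 2/3 < 1, p = c/n^{2/3} ≫ 1/n is above the triangle threshold p ~ 1/n. Asymptotically E[X] ~ (c³/6)·n^{3(1−α)} = (2³/6)·n^{1} → ∞; triangles are abundant w.h.p.

E[X] ≈ 260.013; in regime p = Θ(1/n^{2/3}) E[X] diverges (above the triangle threshold p ~ 1/n).


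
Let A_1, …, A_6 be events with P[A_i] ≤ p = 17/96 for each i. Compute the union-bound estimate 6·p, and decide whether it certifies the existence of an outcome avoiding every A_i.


Union bound: P[∪_{i=1}^{6} A_i] ≤ Σ_i P[A_i] ≤ 6·p = 6·(17/96) = 17/16.
Numerically: 17/16 ≈ 1.062.
Is 17/16 < 1? NO.
Since the bound 17/16 is ≥ 1, the union bound is uninformative here; it does NOT by itself certify existence.

6·p = 17/16 ≈ 1.062; existence NOT certified by the union bound.


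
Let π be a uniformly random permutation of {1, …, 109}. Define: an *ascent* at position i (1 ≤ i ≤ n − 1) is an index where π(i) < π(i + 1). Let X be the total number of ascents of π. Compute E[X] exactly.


Write X = Σ X_I over i = 1, …, 108, with X_I the indicator of one ascent.
There are 108 indicators.
For each fixed i, the pair (π(i), π(i+1)) is a uniformly random ordered pair of distinct values from {1, …, 109}; by symmetry P[π(i) < π(i+1)] = 1/2.
By linearity: E[X] = 108 · (1/2) = (109 − 1) · (1/2) = 54 ≈ 54.000.

E[X] = 54 = 54.000.


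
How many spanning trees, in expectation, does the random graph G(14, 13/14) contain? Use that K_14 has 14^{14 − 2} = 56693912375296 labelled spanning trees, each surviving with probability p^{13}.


K_14 has 14^{14 − 2} = 56693912375296 labelled spanning trees.
For each such spanning tree H, let X_H = 1 if all 13 edges of H are present in G. Then P[X_H = 1] = p^{13} = (13/14)^{13} = 302875106592253/793714773254144.
By linearity of expectation: E[X] = Σ_H E[X_H] = 56693912375296 · p^{13} = 56693912375296 · 302875106592253/793714773254144 = 302875106592253/14.
Numerically: E[X] ≈ 2.163e+13.

E[X] = 56693912375296 · (13/14)^{13} = 302875106592253/14 ≈ 2.163e+13.


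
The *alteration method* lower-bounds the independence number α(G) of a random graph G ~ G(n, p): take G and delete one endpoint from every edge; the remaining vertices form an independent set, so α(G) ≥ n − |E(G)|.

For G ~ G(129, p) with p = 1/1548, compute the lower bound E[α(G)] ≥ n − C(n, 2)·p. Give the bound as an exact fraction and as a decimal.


E[|E(G)|] = C(129, 2)·p = 8256 · (1/1548) = 16/3.
E[α(G)] ≥ n − E[|E(G)|] = 129 − 16/3 = 371/3.
Numerically: ≈ 123.6667.
(This is only a lower bound; the true E[α(G)] may be larger.)

E[α(G)] ≥ 371/3 ≈ 123.6667.


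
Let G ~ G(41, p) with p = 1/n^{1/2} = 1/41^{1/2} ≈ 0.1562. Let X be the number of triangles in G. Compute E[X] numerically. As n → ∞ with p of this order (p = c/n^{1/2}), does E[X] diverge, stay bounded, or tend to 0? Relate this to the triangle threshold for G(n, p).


Number of potential triangles: C(41, 3) = 10660.
Each occurs with probability p³ ≈ (0.1562)³ ≈ 3.809116e-03.
By linearity: E[X] = C(41, 3)·p³ ≈ 10660 · 3.809116e-03 ≈ 40.6052.
Since α = 1/2 < 1, p = c/n^{1/2} ≫ 1/n is above the triangle threshold p ~ 1/n. Asymptotically E[X] ~ (c³/6)·n^{3(1−α)} = (1³/6)·n^{1.5} → ∞; triangles are abundant w.h.p.

E[X] ≈ 40.6052; in regime p = Θ(1/n^{1/2}) E[X] diverges (above the triangle threshold p ~ 1/n).


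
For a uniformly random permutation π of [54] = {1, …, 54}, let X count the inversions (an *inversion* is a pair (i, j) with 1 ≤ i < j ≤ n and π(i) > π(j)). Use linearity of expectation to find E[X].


Write X = Σ X_I over the C(54, 2) = 1431 pairs i < j, with X_I the indicator of one inversion.
There are 1431 indicators.
For each fixed pair i < j, the values π(i) and π(j) are two distinct elements of {1, …, 54} in uniformly random order; by symmetry P[π(i) > π(j)] = 1/2.
By linearity: E[X] = 1431 · (1/2) = C(54, 2) · (1/2) = 1431/2 = 1431/2 ≈ 715.500.

E[X] = 1431/2 = 715.500.
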